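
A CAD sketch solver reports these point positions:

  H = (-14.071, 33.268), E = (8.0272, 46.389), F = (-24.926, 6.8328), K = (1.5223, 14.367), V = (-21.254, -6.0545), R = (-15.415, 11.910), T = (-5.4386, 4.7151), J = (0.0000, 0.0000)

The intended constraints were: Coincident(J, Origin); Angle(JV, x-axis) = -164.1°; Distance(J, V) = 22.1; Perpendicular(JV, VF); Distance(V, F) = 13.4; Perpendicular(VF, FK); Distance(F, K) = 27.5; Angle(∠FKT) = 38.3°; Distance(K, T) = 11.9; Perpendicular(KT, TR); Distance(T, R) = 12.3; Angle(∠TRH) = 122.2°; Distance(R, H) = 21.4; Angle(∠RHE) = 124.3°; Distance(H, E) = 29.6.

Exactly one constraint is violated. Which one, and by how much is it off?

Distance(H, E) = 29.6 — off by 3.90.

J = (0.00, 0.00) ✓; JV at -164.1° ✓; |JV| = 22.10 ✓; ∠(JV, VF) = 90.00° ✓; |VF| = 13.40 ✓; ∠(VF, FK) = 90.00° ✓; |FK| = 27.50 ✓; ∠FKT = 38.30° ✓; |KT| = 11.90 ✓; ∠(KT, TR) = 90.00° ✓; |TR| = 12.30 ✓; ∠TRH = 122.2° ✓; |RH| = 21.40 ✓; ∠RHE = 124.3° ✓; |HE| = 25.70 ✗.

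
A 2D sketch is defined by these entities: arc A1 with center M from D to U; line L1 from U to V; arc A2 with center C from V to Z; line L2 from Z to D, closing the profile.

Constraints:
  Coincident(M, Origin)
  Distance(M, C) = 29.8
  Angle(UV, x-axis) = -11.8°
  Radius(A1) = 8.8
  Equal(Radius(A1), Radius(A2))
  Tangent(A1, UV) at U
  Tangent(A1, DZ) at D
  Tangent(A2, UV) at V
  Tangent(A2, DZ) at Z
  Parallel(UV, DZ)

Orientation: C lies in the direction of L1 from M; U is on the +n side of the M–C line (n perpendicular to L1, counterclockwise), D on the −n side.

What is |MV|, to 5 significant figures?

31.072

The slot axis is L1's direction at -11.8°, so u = (cos -11.8°, sin -11.8°) = (0.97887, -0.20450) and n = (−sin -11.8°, cos -11.8°) = (0.20450, 0.97887). M is at the origin and C lies 29.8 along u from M, so C = 29.8·u = (29.170, -6.0940). Tangency of A1 to both parallel lines with radius 8.8 puts U and D at M ± 8.8·n: U = (1.7996, 8.6140), D = (-1.7996, -8.6140). Equal radii place V and Z the same way about C: V = C + 8.8·n = (30.970, 2.5201), Z = C − 8.8·n = (27.371, -14.708). Then |MV| = |V − M| = 31.072.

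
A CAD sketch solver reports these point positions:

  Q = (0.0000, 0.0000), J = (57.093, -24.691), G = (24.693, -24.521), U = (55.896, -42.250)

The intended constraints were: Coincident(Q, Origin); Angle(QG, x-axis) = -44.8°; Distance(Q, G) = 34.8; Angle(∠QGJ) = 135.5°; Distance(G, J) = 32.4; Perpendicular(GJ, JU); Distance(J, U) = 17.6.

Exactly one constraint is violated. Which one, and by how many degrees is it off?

Perpendicular(GJ, JU) — off by 3.60°.

Q = (0.00, 0.00) ✓; QG at -44.80° ✓; |QG| = 34.80 ✓; ∠QGJ = 135.5° ✓; |GJ| = 32.40 ✓; ∠(GJ, JU) = 93.60° ✗; |JU| = 17.60 ✓.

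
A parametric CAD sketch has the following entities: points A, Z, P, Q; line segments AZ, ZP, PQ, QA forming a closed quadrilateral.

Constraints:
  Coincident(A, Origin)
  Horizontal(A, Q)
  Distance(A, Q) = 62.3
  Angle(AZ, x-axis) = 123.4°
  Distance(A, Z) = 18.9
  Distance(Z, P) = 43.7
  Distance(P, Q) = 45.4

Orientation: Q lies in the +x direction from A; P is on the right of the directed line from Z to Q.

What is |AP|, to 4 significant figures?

25.33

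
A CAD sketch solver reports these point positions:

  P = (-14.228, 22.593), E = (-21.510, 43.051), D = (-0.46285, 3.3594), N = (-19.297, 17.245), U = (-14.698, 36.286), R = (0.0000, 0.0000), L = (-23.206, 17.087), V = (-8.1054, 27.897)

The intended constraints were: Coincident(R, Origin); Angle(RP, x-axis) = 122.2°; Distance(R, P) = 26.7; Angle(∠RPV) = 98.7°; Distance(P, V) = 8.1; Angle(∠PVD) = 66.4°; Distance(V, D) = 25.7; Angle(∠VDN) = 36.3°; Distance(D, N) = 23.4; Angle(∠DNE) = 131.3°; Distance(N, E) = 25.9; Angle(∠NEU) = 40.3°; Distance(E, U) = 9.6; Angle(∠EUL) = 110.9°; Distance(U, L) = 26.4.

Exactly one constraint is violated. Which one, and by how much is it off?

Distance(U, L) = 26.4 — off by 5.40.

R = (0.00, 0.00) ✓; RP at 122.2° ✓; |RP| = 26.70 ✓; ∠RPV = 98.70° ✓; |PV| = 8.101 ✓; ∠PVD = 66.40° ✓; |VD| = 25.70 ✓; ∠VDN = 36.30° ✓; |DN| = 23.40 ✓; ∠DNE = 131.3° ✓; |NE| = 25.90 ✓; ∠NEU = 40.30° ✓; |EU| = 9.600 ✓; ∠EUL = 110.9° ✓; |UL| = 21.00 ✗.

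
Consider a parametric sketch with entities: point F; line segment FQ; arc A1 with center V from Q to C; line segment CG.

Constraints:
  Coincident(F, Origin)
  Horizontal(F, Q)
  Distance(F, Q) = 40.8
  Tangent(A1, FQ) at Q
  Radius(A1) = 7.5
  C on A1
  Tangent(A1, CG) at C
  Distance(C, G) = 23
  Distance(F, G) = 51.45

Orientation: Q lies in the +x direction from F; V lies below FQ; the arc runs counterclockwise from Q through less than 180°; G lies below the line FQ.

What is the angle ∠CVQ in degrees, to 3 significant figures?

107°

Checks: F = (0.00, 0.00) ✓; |VC| = 7.500 ✓; ∠(VC, CG) = 90.00° ✓; |CG| = 23.00 ✓; |FG| = 51.45 ✓.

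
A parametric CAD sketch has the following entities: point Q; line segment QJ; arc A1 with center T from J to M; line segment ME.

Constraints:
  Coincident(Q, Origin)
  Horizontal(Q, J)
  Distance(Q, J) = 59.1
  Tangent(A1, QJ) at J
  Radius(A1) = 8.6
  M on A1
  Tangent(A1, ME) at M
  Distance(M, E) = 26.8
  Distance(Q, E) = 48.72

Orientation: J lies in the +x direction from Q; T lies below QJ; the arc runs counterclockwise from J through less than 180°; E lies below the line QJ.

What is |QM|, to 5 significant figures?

51.634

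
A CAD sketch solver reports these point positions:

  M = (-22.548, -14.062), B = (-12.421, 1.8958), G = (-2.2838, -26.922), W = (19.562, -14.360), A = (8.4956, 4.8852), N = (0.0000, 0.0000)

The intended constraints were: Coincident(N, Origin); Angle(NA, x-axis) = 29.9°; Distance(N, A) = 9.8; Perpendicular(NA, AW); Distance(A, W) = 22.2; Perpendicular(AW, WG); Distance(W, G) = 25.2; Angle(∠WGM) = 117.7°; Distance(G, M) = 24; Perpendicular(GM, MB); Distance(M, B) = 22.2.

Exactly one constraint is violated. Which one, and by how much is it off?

Distance(M, B) = 22.2 — off by 3.30.

N = (0.00, 0.00) ✓; NA at 29.90° ✓; |NA| = 9.800 ✓; ∠(NA, AW) = 90.00° ✓; |AW| = 22.20 ✓; ∠(AW, WG) = 90.00° ✓; |WG| = 25.20 ✓; ∠WGM = 117.7° ✓; |GM| = 24.00 ✓; ∠(GM, MB) = 90.00° ✓; |MB| = 18.90 ✗.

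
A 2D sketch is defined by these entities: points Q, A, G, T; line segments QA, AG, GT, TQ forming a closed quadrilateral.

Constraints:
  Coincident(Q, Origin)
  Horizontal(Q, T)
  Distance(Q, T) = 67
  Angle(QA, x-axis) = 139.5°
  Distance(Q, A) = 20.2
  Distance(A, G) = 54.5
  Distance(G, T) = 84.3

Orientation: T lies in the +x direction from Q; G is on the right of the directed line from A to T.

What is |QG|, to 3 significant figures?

41.3

Checks: |AG| = 54.50 ✓; |GT| = 84.30 ✓.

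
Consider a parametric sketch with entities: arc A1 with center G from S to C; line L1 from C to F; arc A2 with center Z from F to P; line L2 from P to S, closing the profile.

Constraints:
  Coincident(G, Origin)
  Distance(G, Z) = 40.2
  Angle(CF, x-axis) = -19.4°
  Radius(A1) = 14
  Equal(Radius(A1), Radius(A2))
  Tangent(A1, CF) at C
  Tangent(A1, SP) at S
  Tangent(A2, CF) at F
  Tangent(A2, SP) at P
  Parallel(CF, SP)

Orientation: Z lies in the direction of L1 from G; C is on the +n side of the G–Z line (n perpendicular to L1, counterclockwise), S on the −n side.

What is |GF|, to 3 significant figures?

42.6

The slot axis is L1's direction at -19.4°, so u = (cos -19.4°, sin -19.4°) = (0.943, -0.332) and n = (−sin -19.4°, cos -19.4°) = (0.332, 0.943). G is at the origin and Z lies 40.2 along u from G, so Z = 40.2·u = (37.9, -13.4). Tangency of A1 to both parallel lines with radius 14.0 puts C and S at G ± 14.0·n: C = (4.65, 13.2), S = (-4.65, -13.2). Equal radii place F and P the same way about Z: F = Z + 14.0·n = (42.6, -0.148), P = Z − 14.0·n = (33.3, -26.6). Then |GF| = |F − G| = 42.6.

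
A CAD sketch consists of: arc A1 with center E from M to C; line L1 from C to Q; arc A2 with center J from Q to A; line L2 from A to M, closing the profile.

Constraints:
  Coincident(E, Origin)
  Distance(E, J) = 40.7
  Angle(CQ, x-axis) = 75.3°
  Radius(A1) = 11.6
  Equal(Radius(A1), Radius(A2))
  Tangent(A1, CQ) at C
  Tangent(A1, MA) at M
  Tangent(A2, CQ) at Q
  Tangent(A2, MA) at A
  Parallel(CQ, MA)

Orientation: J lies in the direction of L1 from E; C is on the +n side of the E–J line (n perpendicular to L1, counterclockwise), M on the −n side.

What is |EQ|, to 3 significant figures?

42.3

The slot axis is L1's direction at 75.3°, so u = (cos 75.3°, sin 75.3°) = (0.254, 0.967) and n = (−sin 75.3°, cos 75.3°) = (-0.967, 0.254). E is at the origin and J lies 40.7 along u from E, so J = 40.7·u = (10.3, 39.4). Tangency of A1 to both parallel lines with radius 11.6 puts C and M at E ± 11.6·n: C = (-11.2, 2.94), M = (11.2, -2.94). Equal radii place Q and A the same way about J: Q = J + 11.6·n = (-0.892, 42.3), A = J − 11.6·n = (21.5, 36.4). Then |EQ| = |Q − E| = 42.3.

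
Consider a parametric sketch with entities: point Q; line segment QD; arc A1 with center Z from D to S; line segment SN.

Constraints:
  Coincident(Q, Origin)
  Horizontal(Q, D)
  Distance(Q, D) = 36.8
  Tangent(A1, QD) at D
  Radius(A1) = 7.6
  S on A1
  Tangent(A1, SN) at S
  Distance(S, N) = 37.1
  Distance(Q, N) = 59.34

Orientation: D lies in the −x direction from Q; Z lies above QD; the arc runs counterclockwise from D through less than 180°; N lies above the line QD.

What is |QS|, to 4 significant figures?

30.88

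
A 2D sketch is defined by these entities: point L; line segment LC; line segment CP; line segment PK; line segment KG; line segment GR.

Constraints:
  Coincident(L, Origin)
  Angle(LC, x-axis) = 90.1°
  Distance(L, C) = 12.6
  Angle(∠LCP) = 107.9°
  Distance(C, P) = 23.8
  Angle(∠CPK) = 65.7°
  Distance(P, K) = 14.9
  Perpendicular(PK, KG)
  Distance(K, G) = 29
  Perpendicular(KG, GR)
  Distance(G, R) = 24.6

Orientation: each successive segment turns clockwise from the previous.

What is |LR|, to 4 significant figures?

33.18

L is at the origin; LC runs at 90.1° with length 12.6, so C = (-0.02199, 12.60). ∠LCP = 107.9° gives CP at 18.00° from the x-axis; with |CP| = 23.8, P = (22.61, 19.95). ∠CPK = 65.7° gives PK at -96.30° from the x-axis; with |PK| = 14.9, K = (20.98, 5.145). PK is perpendicular to KG, so KG runs at 173.7°; with |KG| = 29.0, G = (-7.847, 8.327). KG is perpendicular to GR, so GR runs at 83.70°; with |GR| = 24.6, R = (-5.147, 32.78). Then |LR| = |R − L| = 33.18.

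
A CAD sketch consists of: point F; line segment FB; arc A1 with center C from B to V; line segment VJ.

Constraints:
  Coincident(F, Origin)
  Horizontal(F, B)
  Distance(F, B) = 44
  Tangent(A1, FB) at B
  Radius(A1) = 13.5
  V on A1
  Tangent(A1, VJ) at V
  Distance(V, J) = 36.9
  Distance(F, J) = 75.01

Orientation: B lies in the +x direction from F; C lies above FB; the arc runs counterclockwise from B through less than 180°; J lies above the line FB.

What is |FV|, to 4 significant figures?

59.26

F is at the origin; FB is horizontal with |FB| = 44.0 and B on the +x side, so B = (44.00, 0.000). A1 meets FB tangentially, so CB is at right angles to FB, so C = B + (0, 13.5) = (44.00, 13.50). Since CV ⟂ VJ (tangency), |CJ| = √(13.5² + 36.9²) = 39.29 regardless of where V sits on A1. So J lies on both circle(F, 75.01) and circle(C, 39.29); the above-FB intersection is J = (54.72, 51.30). V is the foot of the tangent from J: V = (57.46, 14.50).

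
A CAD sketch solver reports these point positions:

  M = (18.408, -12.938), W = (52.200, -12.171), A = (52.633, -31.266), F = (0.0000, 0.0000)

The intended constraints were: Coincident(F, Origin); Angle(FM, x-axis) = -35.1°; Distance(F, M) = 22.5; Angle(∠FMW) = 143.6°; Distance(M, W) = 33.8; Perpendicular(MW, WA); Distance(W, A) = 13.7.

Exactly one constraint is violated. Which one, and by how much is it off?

Distance(W, A) = 13.7 — off by 5.40.

F = (0.00, 0.00) ✓; FM at -35.10° ✓; |FM| = 22.50 ✓; ∠FMW = 143.6° ✓; |MW| = 33.80 ✓; ∠(MW, WA) = 90.00° ✓; |WA| = 19.10 ✗.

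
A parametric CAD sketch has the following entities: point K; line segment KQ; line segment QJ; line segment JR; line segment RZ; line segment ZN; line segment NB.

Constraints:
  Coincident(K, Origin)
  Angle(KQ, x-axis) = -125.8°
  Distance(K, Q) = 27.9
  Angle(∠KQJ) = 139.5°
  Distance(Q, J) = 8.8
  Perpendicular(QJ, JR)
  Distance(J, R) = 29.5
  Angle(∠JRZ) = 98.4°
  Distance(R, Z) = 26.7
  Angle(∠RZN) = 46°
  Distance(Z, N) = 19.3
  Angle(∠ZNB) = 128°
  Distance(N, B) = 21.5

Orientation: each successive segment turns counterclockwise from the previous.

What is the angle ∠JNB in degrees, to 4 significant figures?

47.00°

K is at the origin; KQ runs at -125.8° with length 27.9, so Q = (-16.32, -22.63). ∠KQJ = 139.5° gives QJ at -85.30° from the x-axis; with |QJ| = 8.8, J = (-15.60, -31.40). The perpendicularity gives JR at right angles to QJ, so JR runs at 4.700°; with |JR| = 29.5, R = (13.80, -28.98). ∠JRZ = 98.4° gives RZ at 86.30° from the x-axis; with |RZ| = 26.7, Z = (15.52, -2.338). ∠RZN = 46.0° gives ZN at -139.7° from the x-axis; with |ZN| = 19.3, N = (0.8051, -14.82). ∠ZNB = 128.0° gives NB at -87.70° from the x-axis; with |NB| = 21.5, B = (1.668, -36.30). Then cos ∠JNB = NJ·NB / (|NJ||NB|), giving 47.00°.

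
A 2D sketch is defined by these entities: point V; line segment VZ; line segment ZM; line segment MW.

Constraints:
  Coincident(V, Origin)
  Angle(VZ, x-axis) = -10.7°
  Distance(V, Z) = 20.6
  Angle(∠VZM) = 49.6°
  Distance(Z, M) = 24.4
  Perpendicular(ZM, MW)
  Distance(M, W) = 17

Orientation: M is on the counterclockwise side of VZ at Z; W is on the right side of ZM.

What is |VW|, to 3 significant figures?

34.5

V is at the origin; VZ runs at -10.7° with length 20.6, so Z = 20.6·(cos -10.7°, sin -10.7°) = (20.2, -3.82). ∠VZM = 49.6°, so ZM runs at -10.7° + (180° − 49.6°) = 120° from the x-axis; with |ZM| = 24.4, M = Z + 24.4·(cos 120°, sin 120°) = (8.15, 17.4). ZM ⟂ MW; with |MW| = 17.0 on the right of ZM, W = M + 17.0·(0.869, 0.495) = (22.9, 25.8). Then |VW| = |W − V| = 34.5.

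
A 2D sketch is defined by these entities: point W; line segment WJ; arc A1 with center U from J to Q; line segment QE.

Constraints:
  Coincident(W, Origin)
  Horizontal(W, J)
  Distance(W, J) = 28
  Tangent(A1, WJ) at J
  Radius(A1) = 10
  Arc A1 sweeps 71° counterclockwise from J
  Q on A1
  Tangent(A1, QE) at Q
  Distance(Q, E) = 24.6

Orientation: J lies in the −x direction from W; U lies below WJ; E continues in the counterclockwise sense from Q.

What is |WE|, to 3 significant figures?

54.5

On A1, J sits at bearing 90° from U; a 71° counterclockwise sweep puts Q at bearing 161°, so Q = U + 10.0·(cos 161°, sin 161°) = (-37.5, -6.74). The tangent condition forces UQ to be normal to QE, so QE runs along (−sin 161°, cos 161°); with |QE| = 24.6, E = (-45.5, -30.0). Then |WE| = |E − W| = 54.5.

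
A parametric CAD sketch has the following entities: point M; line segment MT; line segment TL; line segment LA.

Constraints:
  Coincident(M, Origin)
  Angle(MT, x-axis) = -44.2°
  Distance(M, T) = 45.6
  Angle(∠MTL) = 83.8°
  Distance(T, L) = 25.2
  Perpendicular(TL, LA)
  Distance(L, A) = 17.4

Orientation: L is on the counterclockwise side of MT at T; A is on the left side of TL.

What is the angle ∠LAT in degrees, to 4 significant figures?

55.38°

M is at the origin; MT runs at -44.2° with length 45.6, so T = 45.6·(cos -44.2°, sin -44.2°) = (32.69, -31.79). ∠MTL = 83.8°, so TL runs at -44.2° + (180° − 83.8°) = 52.00° from the x-axis; with |TL| = 25.2, L = T + 25.2·(cos 52.00°, sin 52.00°) = (48.21, -11.93). TL is perpendicular to LA; with |LA| = 17.4 on the left of TL, A = L + 17.4·(-0.7880, 0.6157) = (34.49, -1.220). Then cos ∠LAT = AL·AT / (|AL||AT|), giving 55.38°.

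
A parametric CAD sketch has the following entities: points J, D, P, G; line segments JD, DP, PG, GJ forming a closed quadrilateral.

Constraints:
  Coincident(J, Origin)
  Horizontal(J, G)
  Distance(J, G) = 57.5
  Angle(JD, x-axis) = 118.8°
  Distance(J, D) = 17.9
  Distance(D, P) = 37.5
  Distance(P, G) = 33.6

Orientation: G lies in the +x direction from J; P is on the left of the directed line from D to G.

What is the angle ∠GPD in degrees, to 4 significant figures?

145.8°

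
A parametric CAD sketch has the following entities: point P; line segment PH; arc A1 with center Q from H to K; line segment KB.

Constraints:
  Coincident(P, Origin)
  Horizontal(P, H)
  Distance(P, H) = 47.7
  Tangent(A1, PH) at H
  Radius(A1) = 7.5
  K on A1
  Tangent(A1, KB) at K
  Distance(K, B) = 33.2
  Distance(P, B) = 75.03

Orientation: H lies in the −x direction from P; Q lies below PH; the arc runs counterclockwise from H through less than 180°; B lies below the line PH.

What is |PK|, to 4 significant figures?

55.03

Checks: |QK| = 7.500 ✓; ∠(QK, KB) = 90.00° ✓; |KB| = 33.20 ✓; |PB| = 75.03 ✓.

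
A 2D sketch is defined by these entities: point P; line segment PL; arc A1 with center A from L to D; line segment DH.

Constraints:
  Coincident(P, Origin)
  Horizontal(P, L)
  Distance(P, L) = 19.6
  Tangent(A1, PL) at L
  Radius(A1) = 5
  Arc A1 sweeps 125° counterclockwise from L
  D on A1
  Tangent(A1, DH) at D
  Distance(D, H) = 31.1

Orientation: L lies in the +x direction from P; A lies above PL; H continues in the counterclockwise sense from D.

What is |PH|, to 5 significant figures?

33.854

On A1, L sits at bearing -90° from A; a 125° counterclockwise sweep puts D at bearing 35°, so D = A + 5.0·(cos 35°, sin 35°) = (23.696, 7.8679). A1 meets DH tangentially, so AD is at right angles to DH, so DH runs along (−sin 35°, cos 35°); with |DH| = 31.1, H = (5.8575, 33.344). Then |PH| = |H − P| = 33.854.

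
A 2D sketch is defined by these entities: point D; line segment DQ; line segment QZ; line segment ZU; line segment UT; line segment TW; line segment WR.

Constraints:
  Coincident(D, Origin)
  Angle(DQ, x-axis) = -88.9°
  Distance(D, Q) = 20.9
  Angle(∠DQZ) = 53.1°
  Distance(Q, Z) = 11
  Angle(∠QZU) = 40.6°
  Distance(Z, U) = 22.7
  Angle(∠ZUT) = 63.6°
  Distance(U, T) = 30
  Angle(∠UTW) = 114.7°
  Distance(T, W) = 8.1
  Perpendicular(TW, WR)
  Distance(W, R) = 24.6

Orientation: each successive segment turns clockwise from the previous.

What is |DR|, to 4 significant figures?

17.53

D is at the origin; DQ runs at -88.9° with length 20.9, so Q = (0.4012, -20.90). ∠DQZ = 53.1° gives QZ at 144.2° from the x-axis; with |QZ| = 11.0, Z = (-8.520, -14.46). ∠QZU = 40.6° gives ZU at 4.800° from the x-axis; with |ZU| = 22.7, U = (14.10, -12.56). ∠ZUT = 63.6° gives UT at -111.6° from the x-axis; with |UT| = 30.0, T = (3.056, -40.46). ∠UTW = 114.7° gives TW at -176.9° from the x-axis; with |TW| = 8.1, W = (-5.032, -40.89). The perpendicularity gives WR at right angles to TW, so WR runs at 93.10°; with |WR| = 24.6, R = (-6.362, -16.33). Then |DR| = |R − D| = 17.53.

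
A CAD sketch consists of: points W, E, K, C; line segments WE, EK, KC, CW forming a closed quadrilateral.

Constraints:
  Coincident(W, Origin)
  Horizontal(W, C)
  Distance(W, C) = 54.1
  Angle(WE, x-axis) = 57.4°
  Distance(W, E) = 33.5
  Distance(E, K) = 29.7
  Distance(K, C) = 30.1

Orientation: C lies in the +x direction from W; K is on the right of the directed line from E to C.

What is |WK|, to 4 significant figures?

24.03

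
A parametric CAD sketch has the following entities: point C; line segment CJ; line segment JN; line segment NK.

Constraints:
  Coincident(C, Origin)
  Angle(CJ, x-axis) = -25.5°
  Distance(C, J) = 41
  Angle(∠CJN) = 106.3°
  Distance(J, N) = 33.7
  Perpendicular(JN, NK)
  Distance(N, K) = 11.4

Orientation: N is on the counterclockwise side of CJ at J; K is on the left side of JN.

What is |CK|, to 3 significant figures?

53.2

C is at the origin; CJ runs at -25.5° with length 41.0, so J = 41.0·(cos -25.5°, sin -25.5°) = (37.0, -17.7). ∠CJN = 106.3°, so JN runs at -25.5° + (180° − 106.3°) = 48.2° from the x-axis; with |JN| = 33.7, N = J + 33.7·(cos 48.2°, sin 48.2°) = (59.5, 7.47). JN ⟂ NK; with |NK| = 11.4 on the left of JN, K = N + 11.4·(-0.745, 0.667) = (51.0, 15.1). Then |CK| = |K − C| = 53.2.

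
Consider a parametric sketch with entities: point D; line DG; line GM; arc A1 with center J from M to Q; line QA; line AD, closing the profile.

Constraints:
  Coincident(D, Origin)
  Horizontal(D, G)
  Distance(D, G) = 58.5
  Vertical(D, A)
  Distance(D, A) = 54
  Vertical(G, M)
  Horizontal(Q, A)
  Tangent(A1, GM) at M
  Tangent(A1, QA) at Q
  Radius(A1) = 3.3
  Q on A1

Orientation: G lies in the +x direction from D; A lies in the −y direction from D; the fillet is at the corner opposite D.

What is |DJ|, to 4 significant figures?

74.95

D and A share the same x with |DA| = 54.0 and A on the −y side, so A = (0.000, -54.00). The virtual corner opposite D is at (58.50, -54.00). Since A1 is tangent to GM there, JM ⟂ GM and since A1 is tangent to QA there, JQ ⟂ QA, with radius 3.3, so the center J sits 3.3 in from both sides at J = (55.20, -50.70). Then |DJ| = |J − D| = 74.95.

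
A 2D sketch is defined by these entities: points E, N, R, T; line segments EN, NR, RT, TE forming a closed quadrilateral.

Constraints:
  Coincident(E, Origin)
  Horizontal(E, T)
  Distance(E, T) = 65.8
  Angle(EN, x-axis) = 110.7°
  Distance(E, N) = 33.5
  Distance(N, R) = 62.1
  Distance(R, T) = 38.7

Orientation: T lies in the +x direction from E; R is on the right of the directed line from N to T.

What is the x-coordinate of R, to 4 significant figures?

29.96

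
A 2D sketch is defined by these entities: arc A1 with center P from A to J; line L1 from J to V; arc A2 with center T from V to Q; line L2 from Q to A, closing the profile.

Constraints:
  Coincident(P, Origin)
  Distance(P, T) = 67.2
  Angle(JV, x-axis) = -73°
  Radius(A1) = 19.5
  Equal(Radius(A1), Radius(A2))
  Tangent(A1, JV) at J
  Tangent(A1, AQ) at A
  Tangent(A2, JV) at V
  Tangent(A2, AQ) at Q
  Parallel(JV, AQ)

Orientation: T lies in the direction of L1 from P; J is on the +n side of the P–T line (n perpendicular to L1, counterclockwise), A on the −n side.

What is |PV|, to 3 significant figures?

70.0

Tangency of A1 to both parallel lines with radius 19.5 puts J and A at P ± 19.5·n: J = (18.6, 5.70), A = (-18.6, -5.70). Equal radii place V and Q the same way about T: V = T + 19.5·n = (38.3, -58.6), Q = T − 19.5·n = (0.999, -70.0). Then |PV| = |V − P| = 70.0.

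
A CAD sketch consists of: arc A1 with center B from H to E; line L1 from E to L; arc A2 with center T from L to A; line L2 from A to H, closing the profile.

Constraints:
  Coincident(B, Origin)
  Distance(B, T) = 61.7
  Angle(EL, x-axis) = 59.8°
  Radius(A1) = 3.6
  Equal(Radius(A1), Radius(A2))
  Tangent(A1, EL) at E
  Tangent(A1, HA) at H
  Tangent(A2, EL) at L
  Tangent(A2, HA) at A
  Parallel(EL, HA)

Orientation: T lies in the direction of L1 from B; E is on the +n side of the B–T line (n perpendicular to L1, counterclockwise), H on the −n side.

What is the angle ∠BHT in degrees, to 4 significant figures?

86.66°

B is at the origin and T lies 61.7 along u from B, so T = 61.7·u = (31.04, 53.33). Tangency of A1 to both parallel lines with radius 3.6 puts E and H at B ± 3.6·n: E = (-3.111, 1.811), H = (3.111, -1.811). Then cos ∠BHT = HB·HT / (|HB||HT|), giving 86.66°.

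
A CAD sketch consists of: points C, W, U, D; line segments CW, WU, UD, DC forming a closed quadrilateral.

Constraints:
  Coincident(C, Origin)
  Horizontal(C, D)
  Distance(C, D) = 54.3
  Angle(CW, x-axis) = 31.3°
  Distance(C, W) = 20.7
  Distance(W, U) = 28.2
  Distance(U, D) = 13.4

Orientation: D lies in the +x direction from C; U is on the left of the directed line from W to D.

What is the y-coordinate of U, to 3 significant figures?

10.4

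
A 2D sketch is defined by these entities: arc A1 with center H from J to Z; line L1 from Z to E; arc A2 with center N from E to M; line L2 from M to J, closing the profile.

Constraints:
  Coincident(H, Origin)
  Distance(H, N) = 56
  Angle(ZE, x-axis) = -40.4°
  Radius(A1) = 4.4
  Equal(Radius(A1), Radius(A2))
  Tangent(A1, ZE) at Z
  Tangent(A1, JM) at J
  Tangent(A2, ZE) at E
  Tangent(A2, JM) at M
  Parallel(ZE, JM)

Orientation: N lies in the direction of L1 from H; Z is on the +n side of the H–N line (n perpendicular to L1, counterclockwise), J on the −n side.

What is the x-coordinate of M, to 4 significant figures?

39.79

Tangency of A1 to both parallel lines with radius 4.4 puts Z and J at H ± 4.4·n: Z = (2.852, 3.351), J = (-2.852, -3.351). Equal radii place E and M the same way about N: E = N + 4.4·n = (45.50, -32.94), M = N − 4.4·n = (39.79, -39.65). So M.x = 39.79.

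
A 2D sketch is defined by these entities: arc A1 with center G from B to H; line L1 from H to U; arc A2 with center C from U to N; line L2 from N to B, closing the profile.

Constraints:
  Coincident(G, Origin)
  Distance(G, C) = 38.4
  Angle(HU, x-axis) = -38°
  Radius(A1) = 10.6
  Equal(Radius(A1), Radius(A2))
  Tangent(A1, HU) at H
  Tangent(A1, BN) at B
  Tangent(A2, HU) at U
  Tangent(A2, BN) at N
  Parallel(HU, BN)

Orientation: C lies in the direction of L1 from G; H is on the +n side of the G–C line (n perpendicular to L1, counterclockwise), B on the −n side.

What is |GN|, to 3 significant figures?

39.8

The slot axis is L1's direction at -38.0°, so u = (cos -38.0°, sin -38.0°) = (0.788, -0.616) and n = (−sin -38.0°, cos -38.0°) = (0.616, 0.788). G is at the origin and C lies 38.4 along u from G, so C = 38.4·u = (30.3, -23.6). Tangency of A1 to both parallel lines with radius 10.6 puts H and B at G ± 10.6·n: H = (6.53, 8.35), B = (-6.53, -8.35). Equal radii place U and N the same way about C: U = C + 10.6·n = (36.8, -15.3), N = C − 10.6·n = (23.7, -32.0). Then |GN| = |N − G| = 39.8.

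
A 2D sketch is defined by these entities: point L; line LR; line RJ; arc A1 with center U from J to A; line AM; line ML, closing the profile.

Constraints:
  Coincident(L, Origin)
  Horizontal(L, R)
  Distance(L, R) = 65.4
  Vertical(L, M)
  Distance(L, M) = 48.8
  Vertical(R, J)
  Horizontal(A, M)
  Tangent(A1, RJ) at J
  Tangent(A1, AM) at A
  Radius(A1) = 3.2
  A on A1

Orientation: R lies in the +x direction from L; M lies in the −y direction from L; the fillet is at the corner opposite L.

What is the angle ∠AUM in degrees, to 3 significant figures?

87.1°

The virtual corner opposite L is at (65.4, -48.8). Tangency of A1 to RJ means the radius UJ is perpendicular to RJ and the tangent condition forces UA to be normal to AM, with radius 3.2, so the center U sits 3.2 in from both sides at U = (62.2, -45.6). That places the tangent points at J = (65.4, -45.6) on RJ and A = (62.2, -48.8) on AM. Then cos ∠AUM = UA·UM / (|UA||UM|), giving 87.1°.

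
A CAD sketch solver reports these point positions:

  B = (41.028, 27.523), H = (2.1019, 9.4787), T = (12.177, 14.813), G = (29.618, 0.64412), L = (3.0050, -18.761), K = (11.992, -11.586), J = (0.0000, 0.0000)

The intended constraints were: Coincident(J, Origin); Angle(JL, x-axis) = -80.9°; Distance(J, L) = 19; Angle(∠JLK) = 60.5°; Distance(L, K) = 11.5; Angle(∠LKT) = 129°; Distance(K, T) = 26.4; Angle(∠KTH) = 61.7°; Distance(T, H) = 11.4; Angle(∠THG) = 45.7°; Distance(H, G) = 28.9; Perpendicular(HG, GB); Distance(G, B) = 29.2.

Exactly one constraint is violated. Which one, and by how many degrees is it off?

Perpendicular(HG, GB) — off by 5.20°.

J = (0.00, 0.00) ✓; JL at -80.90° ✓; |JL| = 19.00 ✓; ∠JLK = 60.50° ✓; |LK| = 11.50 ✓; ∠LKT = 129.0° ✓; |KT| = 26.40 ✓; ∠KTH = 61.70° ✓; |TH| = 11.40 ✓; ∠THG = 45.70° ✓; |HG| = 28.90 ✓; ∠(HG, GB) = 84.80° ✗; |GB| = 29.20 ✓.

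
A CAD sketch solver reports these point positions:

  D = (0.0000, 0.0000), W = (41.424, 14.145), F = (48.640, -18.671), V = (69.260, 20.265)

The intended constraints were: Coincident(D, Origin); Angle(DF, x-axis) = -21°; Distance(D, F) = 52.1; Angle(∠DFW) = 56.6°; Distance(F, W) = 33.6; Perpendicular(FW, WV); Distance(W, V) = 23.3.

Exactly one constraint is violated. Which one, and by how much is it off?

Distance(W, V) = 23.3 — off by 5.20.

D = (0.00, 0.00) ✓; DF at -21.00° ✓; |DF| = 52.10 ✓; ∠DFW = 56.60° ✓; |FW| = 33.60 ✓; ∠(FW, WV) = 90.00° ✓; |WV| = 28.50 ✗.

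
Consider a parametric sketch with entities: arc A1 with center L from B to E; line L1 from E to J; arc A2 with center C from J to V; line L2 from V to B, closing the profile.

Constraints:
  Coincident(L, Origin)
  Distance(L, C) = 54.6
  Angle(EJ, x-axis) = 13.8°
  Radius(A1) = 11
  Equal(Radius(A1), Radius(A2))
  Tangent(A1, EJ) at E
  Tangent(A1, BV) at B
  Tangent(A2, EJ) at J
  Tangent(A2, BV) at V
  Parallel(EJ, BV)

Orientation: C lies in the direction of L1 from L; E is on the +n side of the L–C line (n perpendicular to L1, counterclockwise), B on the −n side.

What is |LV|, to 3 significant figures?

55.7

The slot axis is L1's direction at 13.8°, so u = (cos 13.8°, sin 13.8°) = (0.971, 0.239) and n = (−sin 13.8°, cos 13.8°) = (-0.239, 0.971). L is at the origin and C lies 54.6 along u from L, so C = 54.6·u = (53.0, 13.0). Tangency of A1 to both parallel lines with radius 11.0 puts E and B at L ± 11.0·n: E = (-2.62, 10.7), B = (2.62, -10.7). Equal radii place J and V the same way about C: J = C + 11.0·n = (50.4, 23.7), V = C − 11.0·n = (55.6, 2.34). Then |LV| = |V − L| = 55.7.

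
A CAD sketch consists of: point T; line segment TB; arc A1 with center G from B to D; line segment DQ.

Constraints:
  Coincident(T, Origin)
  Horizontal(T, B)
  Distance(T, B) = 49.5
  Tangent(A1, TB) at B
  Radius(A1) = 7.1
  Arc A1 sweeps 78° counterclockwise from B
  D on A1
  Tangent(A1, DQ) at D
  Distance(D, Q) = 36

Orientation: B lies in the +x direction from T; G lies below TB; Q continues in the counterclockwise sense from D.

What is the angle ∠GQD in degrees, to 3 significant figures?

11.2°

T is at the origin; T and B share the same y with |TB| = 49.5 and B on the +x side, so B = (49.5, 0.00). Since A1 is tangent to TB there, GB ⟂ TB, so G = B + (0, -7.1) = (49.5, -7.10). On A1, B sits at bearing 90° from G; a 78° counterclockwise sweep puts D at bearing 168°, so D = G + 7.1·(cos 168°, sin 168°) = (42.6, -5.62). Since A1 is tangent to DQ there, GD ⟂ DQ, so DQ runs along (−sin 168°, cos 168°); with |DQ| = 36.0, Q = (35.1, -40.8). Then cos ∠GQD = QG·QD / (|QG||QD|), giving 11.2°.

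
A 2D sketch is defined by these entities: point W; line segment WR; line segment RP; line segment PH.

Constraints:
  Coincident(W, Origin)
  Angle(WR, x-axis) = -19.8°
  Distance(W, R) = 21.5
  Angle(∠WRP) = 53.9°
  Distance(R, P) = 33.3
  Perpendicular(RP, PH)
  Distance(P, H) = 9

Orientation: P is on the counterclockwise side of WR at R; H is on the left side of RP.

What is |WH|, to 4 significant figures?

22.27

W is at the origin; WR runs at -19.8° with length 21.5, so R = 21.5·(cos -19.8°, sin -19.8°) = (20.23, -7.283). ∠WRP = 53.9°, so RP runs at -19.8° + (180° − 53.9°) = 106.3° from the x-axis; with |RP| = 33.3, P = R + 33.3·(cos 106.3°, sin 106.3°) = (10.88, 24.68). RP ⟂ PH; with |PH| = 9.0 on the left of RP, H = P + 9.0·(-0.9598, -0.2807) = (2.244, 22.15). Then |WH| = |H − W| = 22.27.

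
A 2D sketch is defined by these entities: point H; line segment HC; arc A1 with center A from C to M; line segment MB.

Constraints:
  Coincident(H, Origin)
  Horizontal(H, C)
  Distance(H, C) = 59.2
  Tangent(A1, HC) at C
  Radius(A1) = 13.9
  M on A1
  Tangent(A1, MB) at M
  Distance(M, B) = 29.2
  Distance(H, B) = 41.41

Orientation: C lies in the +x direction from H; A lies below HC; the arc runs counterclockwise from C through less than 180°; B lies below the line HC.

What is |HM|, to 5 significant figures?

48.557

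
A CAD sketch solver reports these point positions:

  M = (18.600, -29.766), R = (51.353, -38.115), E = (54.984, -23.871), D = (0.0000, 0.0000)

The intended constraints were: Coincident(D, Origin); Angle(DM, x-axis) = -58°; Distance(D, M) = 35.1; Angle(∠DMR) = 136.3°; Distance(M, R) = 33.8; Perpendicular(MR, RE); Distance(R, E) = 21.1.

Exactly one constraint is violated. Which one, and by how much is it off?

Distance(R, E) = 21.1 — off by 6.40.

D = (0.00, 0.00) ✓; DM at -58.00° ✓; |DM| = 35.10 ✓; ∠DMR = 136.3° ✓; |MR| = 33.80 ✓; ∠(MR, RE) = 90.00° ✓; |RE| = 14.70 ✗.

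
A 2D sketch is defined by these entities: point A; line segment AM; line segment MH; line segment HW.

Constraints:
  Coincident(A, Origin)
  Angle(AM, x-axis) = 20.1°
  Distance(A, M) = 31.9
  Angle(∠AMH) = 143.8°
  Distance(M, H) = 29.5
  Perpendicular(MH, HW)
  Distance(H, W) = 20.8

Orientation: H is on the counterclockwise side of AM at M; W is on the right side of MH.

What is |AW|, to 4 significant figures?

67.99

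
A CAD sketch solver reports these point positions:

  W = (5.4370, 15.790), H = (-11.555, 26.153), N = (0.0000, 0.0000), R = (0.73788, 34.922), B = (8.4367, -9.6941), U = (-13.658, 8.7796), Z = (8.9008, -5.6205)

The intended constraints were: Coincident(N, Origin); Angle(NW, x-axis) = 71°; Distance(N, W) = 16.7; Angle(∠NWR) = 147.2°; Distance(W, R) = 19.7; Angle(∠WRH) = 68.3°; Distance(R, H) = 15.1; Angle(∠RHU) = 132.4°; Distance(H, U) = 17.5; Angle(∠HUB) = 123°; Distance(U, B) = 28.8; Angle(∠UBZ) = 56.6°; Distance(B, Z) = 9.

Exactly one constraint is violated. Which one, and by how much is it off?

Distance(B, Z) = 9 — off by 4.90.

N = (0.00, 0.00) ✓; NW at 71.00° ✓; |NW| = 16.70 ✓; ∠NWR = 147.2° ✓; |WR| = 19.70 ✓; ∠WRH = 68.30° ✓; |RH| = 15.10 ✓; ∠RHU = 132.4° ✓; |HU| = 17.50 ✓; ∠HUB = 123.0° ✓; |UB| = 28.80 ✓; ∠UBZ = 56.60° ✓; |BZ| = 4.100 ✗.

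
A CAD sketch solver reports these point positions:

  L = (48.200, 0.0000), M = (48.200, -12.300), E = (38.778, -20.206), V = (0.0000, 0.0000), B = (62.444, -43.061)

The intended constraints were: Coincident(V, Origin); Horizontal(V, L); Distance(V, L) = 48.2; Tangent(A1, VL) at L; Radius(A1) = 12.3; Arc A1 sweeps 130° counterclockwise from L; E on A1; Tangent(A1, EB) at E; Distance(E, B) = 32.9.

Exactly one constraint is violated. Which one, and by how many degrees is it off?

Tangent(A1, EB) at E — off by 6.00°.

V = (0.00, 0.00) ✓; V.y = 0.00, L.y = 0.00 ✓; |VL| = 48.20 ✓; ∠(ML, LV) = 90.00° ✓; |ML| = 12.30 ✓; bearing(M→E) − bearing(M→L) = 130.0° ✓; |ME| = 12.30 ✓; ∠(ME, EB) = 84.00° ✗; |EB| = 32.90 ✓.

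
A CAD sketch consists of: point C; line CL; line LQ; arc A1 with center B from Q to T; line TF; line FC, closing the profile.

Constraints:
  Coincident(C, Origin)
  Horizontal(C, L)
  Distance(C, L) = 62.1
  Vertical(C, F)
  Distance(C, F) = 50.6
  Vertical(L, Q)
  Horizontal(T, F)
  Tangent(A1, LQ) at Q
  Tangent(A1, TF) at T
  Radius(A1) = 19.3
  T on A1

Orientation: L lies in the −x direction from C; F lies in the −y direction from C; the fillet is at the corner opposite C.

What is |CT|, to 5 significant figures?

66.274

C is at the origin; CL is horizontal with |CL| = 62.1 and L on the −x side, so L = (-62.100, 0.0000). C and F share the same x with |CF| = 50.6 and F on the −y side, so F = (0.0000, -50.600). The virtual corner opposite C is at (-62.100, -50.600). The tangent condition forces BQ to be normal to LQ and the tangent condition forces BT to be normal to TF, with radius 19.3, so the center B sits 19.3 in from both sides at B = (-42.800, -31.300). That places the tangent points at Q = (-62.100, -31.300) on LQ and T = (-42.800, -50.600) on TF. Then |CT| = |T − C| = 66.274.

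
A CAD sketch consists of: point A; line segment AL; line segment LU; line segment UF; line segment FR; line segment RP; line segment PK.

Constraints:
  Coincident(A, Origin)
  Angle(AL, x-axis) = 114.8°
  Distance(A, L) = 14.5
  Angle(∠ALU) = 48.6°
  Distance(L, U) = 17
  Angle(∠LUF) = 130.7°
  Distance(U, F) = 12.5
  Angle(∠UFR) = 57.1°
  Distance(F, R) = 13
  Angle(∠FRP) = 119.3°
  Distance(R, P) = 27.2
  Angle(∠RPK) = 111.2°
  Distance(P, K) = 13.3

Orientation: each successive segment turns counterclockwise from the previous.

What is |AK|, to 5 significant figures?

33.333

∠FRP = 119.3° gives RP at 119.10° from the x-axis; with |RP| = 27.2, P = (-13.977, 21.165). ∠RPK = 111.2° gives PK at -172.10° from the x-axis; with |PK| = 13.3, K = (-27.151, 19.337). Then |AK| = |K − A| = 33.333.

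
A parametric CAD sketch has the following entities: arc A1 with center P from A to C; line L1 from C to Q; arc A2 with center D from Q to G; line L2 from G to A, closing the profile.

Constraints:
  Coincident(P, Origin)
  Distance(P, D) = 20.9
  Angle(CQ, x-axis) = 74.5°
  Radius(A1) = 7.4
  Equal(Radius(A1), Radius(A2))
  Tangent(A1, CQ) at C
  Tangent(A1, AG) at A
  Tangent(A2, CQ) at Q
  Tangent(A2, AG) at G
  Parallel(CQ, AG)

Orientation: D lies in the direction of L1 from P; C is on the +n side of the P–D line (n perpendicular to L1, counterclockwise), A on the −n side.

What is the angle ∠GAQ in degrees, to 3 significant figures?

35.3°

Tangency of A1 to both parallel lines with radius 7.4 puts C and A at P ± 7.4·n: C = (-7.13, 1.98), A = (7.13, -1.98). Equal radii place Q and G the same way about D: Q = D + 7.4·n = (-1.55, 22.1), G = D − 7.4·n = (12.7, 18.2). Then cos ∠GAQ = AG·AQ / (|AG||AQ|), giving 35.3°.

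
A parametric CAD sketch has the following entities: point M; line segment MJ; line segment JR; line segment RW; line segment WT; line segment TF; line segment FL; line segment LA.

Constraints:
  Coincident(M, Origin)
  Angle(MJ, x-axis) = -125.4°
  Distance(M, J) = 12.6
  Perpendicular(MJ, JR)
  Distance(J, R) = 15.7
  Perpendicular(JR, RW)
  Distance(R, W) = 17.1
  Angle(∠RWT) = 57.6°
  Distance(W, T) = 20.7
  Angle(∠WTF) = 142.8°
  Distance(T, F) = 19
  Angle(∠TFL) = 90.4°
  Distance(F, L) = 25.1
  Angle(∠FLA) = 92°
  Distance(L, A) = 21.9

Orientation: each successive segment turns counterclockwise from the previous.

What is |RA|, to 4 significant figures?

7.868

M is at the origin; MJ runs at -125.4° with length 12.6, so J = (-7.299, -10.27). MJ is perpendicular to JR, so JR runs at -35.40°; with |JR| = 15.7, R = (5.499, -19.37). The perpendicularity gives RW at right angles to JR, so RW runs at 54.60°; with |RW| = 17.1, W = (15.40, -5.427). ∠RWT = 57.6° gives WT at 177.0° from the x-axis; with |WT| = 20.7, T = (-5.267, -4.343). ∠WTF = 142.8° gives TF at -145.8° from the x-axis; with |TF| = 19.0, F = (-20.98, -15.02). ∠TFL = 90.4° gives FL at -56.20° from the x-axis; with |FL| = 25.1, L = (-7.019, -35.88). ∠FLA = 92.0° gives LA at 31.80° from the x-axis; with |LA| = 21.9, A = (11.59, -24.34). Then |RA| = |A − R| = 7.868.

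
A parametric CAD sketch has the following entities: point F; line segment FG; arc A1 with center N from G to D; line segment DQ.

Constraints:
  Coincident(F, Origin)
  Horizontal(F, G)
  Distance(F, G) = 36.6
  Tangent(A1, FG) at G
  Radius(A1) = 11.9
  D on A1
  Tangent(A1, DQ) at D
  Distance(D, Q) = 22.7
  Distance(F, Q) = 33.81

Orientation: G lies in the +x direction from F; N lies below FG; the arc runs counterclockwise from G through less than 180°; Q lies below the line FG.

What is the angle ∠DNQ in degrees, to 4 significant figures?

62.34°

Checks: |FG| = 36.60 ✓; |ND| = 11.90 ✓; ∠(ND, DQ) = 90.00° ✓; |DQ| = 22.70 ✓; |FQ| = 33.81 ✓.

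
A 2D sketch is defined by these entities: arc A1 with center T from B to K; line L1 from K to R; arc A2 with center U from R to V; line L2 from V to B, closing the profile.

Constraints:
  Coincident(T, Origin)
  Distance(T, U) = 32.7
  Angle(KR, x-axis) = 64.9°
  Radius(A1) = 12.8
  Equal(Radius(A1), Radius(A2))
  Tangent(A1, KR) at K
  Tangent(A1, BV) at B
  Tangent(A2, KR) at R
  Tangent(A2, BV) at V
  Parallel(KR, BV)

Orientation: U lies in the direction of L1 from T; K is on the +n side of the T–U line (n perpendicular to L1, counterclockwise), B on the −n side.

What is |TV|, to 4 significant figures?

35.12

The slot axis is L1's direction at 64.9°, so u = (cos 64.9°, sin 64.9°) = (0.4242, 0.9056) and n = (−sin 64.9°, cos 64.9°) = (-0.9056, 0.4242). T is at the origin and U lies 32.7 along u from T, so U = 32.7·u = (13.87, 29.61). Tangency of A1 to both parallel lines with radius 12.8 puts K and B at T ± 12.8·n: K = (-11.59, 5.430), B = (11.59, -5.430). Equal radii place R and V the same way about U: R = U + 12.8·n = (2.280, 35.04), V = U − 12.8·n = (25.46, 24.18). Then |TV| = |V − T| = 35.12.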